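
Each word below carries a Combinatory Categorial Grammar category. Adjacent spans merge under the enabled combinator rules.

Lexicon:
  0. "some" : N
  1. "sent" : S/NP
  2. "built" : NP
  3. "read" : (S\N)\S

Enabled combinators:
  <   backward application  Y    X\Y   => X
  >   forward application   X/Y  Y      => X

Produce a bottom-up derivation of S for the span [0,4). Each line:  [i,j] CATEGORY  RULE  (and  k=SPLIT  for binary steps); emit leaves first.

[0,1] N  lex  "some"
[1,2] S/NP  lex  "sent"
[2,3] NP  lex  "built"
[1,3] S  >  k=2
[3,4] (S\N)\S  lex  "read"
[1,4] S\N  <  k=3
[0,4] S  <  k=1

[0,4] S   <
  [0,1] "some" : N
  [1,4] S\N   <
    [1,3] S   >
      [1,2] "sent" : S/NP
      [2,3] "built" : NP
    [3,4] "read" : (S\N)\S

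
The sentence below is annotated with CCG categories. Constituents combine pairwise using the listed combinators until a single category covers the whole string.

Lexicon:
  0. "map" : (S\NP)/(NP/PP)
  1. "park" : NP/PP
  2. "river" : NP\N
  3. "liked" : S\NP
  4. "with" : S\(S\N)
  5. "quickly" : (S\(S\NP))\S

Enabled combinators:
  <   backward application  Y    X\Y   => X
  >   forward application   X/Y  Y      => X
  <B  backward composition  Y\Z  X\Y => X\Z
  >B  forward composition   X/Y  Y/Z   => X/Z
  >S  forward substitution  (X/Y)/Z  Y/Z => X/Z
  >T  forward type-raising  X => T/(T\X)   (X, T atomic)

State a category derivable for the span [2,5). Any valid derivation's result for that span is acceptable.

[0,6] S   <
  [0,2] S\NP   >
    [0,1] "map" : (S\NP)/(NP/PP)
    [1,2] "park" : NP/PP
  [2,6] S\(S\NP)   <
    [2,5] S   <
      [2,4] S\N   <B
        [2,3] "river" : NP\N
        [3,4] "liked" : S\NP
      [4,5] "with" : S\(S\N)
    [5,6] "quickly" : (S\(S\NP))\S

S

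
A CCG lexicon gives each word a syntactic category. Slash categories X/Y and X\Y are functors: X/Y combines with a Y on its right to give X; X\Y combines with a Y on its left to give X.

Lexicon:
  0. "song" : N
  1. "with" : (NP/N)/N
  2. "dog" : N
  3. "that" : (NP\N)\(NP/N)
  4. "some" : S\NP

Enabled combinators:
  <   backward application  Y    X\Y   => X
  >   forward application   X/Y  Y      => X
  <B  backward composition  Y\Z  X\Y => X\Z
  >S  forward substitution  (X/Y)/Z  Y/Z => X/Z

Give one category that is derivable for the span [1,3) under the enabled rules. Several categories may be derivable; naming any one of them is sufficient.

NP/N

[0,5] S   <
  [0,4] NP   <
    [0,1] "song" : N
    [1,4] NP\N   <
      [1,3] NP/N   >
        [1,2] "with" : (NP/N)/N
        [2,3] "dog" : N
      [3,4] "that" : (NP\N)\(NP/N)
  [4,5] "some" : S\NP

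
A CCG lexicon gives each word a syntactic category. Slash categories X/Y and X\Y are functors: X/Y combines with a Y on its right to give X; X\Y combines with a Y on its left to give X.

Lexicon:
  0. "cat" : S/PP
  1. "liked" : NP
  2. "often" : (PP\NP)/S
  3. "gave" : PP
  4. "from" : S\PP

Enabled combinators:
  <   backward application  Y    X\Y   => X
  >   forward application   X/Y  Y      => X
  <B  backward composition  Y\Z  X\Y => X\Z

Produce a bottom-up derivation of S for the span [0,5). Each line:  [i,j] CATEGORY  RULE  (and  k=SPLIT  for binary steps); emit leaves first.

[0,5] S   >
  [0,1] "cat" : S/PP
  [1,5] PP   <
    [1,2] "liked" : NP
    [2,5] PP\NP   >
      [2,3] "often" : (PP\NP)/S
      [3,5] S   <
        [3,4] "gave" : PP
        [4,5] "from" : S\PP

[0,1] S/PP  lex  "cat"
[1,2] NP  lex  "liked"
[2,3] (PP\NP)/S  lex  "often"
[3,4] PP  lex  "gave"
[4,5] S\PP  lex  "from"
[3,5] S  <  k=4
[2,5] PP\NP  >  k=3
[1,5] PP  <  k=2
[0,5] S  >  k=1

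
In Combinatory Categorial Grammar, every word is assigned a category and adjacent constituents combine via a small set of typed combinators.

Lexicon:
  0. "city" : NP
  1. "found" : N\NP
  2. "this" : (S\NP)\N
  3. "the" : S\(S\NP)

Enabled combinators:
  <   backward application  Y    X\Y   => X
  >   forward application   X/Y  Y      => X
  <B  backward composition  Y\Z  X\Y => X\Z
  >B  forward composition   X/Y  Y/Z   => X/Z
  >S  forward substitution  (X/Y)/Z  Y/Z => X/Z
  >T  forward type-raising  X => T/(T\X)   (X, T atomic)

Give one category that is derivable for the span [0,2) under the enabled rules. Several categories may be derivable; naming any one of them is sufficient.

[0,4] S   <
  [0,3] S\NP   <
    [0,2] N   >
      [0,1] N/(N\NP)   >T
        [0,1] "city" : NP
      [1,2] "found" : N\NP
    [2,3] "this" : (S\NP)\N
  [3,4] "the" : S\(S\NP)

N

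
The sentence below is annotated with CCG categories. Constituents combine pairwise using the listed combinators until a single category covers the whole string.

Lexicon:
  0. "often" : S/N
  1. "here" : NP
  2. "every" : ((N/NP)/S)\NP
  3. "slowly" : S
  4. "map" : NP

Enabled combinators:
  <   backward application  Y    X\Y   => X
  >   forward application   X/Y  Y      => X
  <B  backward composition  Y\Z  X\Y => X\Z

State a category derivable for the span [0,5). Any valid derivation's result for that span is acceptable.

[0,5] S   >
  [0,1] "often" : S/N
  [1,5] N   >
    [1,4] N/NP   >
      [1,3] (N/NP)/S   <
        [1,2] "here" : NP
        [2,3] "every" : ((N/NP)/S)\NP
      [3,4] "slowly" : S
    [4,5] "map" : NP

S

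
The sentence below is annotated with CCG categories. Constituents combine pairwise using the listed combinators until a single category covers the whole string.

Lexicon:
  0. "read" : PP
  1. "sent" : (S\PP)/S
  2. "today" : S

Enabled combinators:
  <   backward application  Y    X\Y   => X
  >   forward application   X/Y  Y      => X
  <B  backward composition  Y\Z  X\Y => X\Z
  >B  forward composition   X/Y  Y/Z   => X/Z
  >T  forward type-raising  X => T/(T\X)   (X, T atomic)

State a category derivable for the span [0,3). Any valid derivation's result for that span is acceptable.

S

[0,3] S   >
  [0,1] S/(S\PP)   >T
    [0,1] "read" : PP
  [1,3] S\PP   >
    [1,2] "sent" : (S\PP)/S
    [2,3] "today" : S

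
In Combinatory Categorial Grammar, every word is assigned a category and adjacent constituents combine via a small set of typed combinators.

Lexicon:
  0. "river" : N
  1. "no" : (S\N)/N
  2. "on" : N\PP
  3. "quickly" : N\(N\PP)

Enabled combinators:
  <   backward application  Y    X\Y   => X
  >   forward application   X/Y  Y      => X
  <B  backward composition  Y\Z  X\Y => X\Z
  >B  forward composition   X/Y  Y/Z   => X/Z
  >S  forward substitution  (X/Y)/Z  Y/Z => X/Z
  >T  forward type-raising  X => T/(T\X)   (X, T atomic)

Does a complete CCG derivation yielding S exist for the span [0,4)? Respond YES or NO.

YES

[0,4] S   <
  [0,1] "river" : N
  [1,4] S\N   >
    [1,2] "no" : (S\N)/N
    [2,4] N   <
      [2,3] "on" : N\PP
      [3,4] "quickly" : N\(N\PP)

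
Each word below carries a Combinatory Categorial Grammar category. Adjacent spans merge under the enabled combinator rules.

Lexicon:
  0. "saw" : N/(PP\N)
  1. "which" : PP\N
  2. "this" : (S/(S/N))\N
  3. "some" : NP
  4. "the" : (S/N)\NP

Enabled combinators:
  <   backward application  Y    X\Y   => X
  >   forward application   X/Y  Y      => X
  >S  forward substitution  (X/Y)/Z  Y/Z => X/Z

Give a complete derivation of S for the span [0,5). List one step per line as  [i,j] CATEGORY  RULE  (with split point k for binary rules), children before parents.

[0,1] N/(PP\N)  lex  "saw"
[1,2] PP\N  lex  "which"
[0,2] N  >  k=1
[2,3] (S/(S/N))\N  lex  "this"
[0,3] S/(S/N)  <  k=2
[3,4] NP  lex  "some"
[4,5] (S/N)\NP  lex  "the"
[3,5] S/N  <  k=4
[0,5] S  >  k=3

[0,5] S   >
  [0,3] S/(S/N)   <
    [0,2] N   >
      [0,1] "saw" : N/(PP\N)
      [1,2] "which" : PP\N
    [2,3] "this" : (S/(S/N))\N
  [3,5] S/N   <
    [3,4] "some" : NP
    [4,5] "the" : (S/N)\NP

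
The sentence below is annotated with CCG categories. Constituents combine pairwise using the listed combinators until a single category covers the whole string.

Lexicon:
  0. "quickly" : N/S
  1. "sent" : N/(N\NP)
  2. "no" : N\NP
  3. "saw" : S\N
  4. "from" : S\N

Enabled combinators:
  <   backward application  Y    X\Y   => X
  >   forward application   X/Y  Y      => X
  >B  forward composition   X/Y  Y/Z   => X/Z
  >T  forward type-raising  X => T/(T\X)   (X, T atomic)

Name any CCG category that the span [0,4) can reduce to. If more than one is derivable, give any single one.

[0,5] S   <
  [0,4] N   >
    [0,1] "quickly" : N/S
    [1,4] S   <
      [1,3] N   >
        [1,2] "sent" : N/(N\NP)
        [2,3] "no" : N\NP
      [3,4] "saw" : S\N
  [4,5] "from" : S\N

N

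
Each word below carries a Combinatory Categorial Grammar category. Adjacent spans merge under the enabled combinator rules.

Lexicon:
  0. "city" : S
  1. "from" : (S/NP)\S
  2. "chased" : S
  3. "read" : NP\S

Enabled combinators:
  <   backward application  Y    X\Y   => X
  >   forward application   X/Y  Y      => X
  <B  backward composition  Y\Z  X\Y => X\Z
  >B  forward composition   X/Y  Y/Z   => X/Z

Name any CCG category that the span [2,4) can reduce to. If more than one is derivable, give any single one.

NP

[0,4] S   >
  [0,2] S/NP   <
    [0,1] "city" : S
    [1,2] "from" : (S/NP)\S
  [2,4] NP   <
    [2,3] "chased" : S
    [3,4] "read" : NP\S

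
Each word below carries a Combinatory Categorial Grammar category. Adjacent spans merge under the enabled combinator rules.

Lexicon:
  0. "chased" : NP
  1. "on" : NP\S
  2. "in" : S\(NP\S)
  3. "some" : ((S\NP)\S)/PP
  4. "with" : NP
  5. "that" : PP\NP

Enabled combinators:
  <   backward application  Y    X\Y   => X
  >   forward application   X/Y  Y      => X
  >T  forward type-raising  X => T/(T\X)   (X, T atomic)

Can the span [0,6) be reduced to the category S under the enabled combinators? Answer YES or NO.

YES

[0,6] S   <
  [0,1] "chased" : NP
  [1,6] S\NP   <
    [1,3] S   <
      [1,2] "on" : NP\S
      [2,3] "in" : S\(NP\S)
    [3,6] (S\NP)\S   >
      [3,4] "some" : ((S\NP)\S)/PP
      [4,6] PP   <
        [4,5] "with" : NP
        [5,6] "that" : PP\NP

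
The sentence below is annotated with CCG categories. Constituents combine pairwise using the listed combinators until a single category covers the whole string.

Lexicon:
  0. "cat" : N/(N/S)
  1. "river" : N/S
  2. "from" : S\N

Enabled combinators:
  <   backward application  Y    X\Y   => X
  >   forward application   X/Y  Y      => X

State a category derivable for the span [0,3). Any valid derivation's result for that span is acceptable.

S

[0,3] S   <
  [0,2] N   >
    [0,1] "cat" : N/(N/S)
    [1,2] "river" : N/S
  [2,3] "from" : S\N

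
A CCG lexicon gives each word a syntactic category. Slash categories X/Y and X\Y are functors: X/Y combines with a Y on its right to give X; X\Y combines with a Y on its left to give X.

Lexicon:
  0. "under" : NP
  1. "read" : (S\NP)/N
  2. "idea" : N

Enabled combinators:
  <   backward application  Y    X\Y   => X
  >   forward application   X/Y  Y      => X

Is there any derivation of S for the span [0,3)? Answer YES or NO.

YES

[0,3] S   <
  [0,1] "under" : NP
  [1,3] S\NP   >
    [1,2] "read" : (S\NP)/N
    [2,3] "idea" : N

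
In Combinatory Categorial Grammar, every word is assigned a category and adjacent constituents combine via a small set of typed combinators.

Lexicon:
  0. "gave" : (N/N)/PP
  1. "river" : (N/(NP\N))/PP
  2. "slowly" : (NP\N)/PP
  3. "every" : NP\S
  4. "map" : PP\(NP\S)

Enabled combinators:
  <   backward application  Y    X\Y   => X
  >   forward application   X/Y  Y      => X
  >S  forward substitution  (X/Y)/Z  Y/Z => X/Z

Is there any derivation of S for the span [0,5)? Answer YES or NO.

(N/N)/PP (N/(NP\N))/PP (NP\N)/PP NP\S PP\(NP\S)
CKY chart[0,5] = {N}; S ∉ chart

NO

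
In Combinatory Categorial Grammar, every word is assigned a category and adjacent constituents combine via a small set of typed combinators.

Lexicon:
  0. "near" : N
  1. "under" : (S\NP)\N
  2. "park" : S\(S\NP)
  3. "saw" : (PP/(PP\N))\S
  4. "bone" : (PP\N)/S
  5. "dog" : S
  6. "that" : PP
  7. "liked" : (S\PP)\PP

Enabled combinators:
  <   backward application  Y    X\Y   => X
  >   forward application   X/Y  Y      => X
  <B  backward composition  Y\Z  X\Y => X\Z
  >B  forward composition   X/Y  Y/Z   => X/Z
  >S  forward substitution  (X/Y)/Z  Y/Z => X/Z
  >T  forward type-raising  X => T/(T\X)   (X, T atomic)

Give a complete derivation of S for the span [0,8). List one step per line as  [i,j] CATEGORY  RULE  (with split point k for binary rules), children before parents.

[0,1] N  lex  "near"
[1,2] (S\NP)\N  lex  "under"
[0,2] S\NP  <  k=1
[2,3] S\(S\NP)  lex  "park"
[0,3] S  <  k=2
[3,4] (PP/(PP\N))\S  lex  "saw"
[0,4] PP/(PP\N)  <  k=3
[4,5] (PP\N)/S  lex  "bone"
[5,6] S  lex  "dog"
[4,6] PP\N  >  k=5
[0,6] PP  >  k=4
[6,7] PP  lex  "that"
[7,8] (S\PP)\PP  lex  "liked"
[6,8] S\PP  <  k=7
[0,8] S  <  k=6

[0,8] S   <
  [0,6] PP   >
    [0,4] PP/(PP\N)   <
      [0,3] S   <
        [0,2] S\NP   <
          [0,1] "near" : N
          [1,2] "under" : (S\NP)\N
        [2,3] "park" : S\(S\NP)
      [3,4] "saw" : (PP/(PP\N))\S
    [4,6] PP\N   >
      [4,5] "bone" : (PP\N)/S
      [5,6] "dog" : S
  [6,8] S\PP   <
    [6,7] "that" : PP
    [7,8] "liked" : (S\PP)\PP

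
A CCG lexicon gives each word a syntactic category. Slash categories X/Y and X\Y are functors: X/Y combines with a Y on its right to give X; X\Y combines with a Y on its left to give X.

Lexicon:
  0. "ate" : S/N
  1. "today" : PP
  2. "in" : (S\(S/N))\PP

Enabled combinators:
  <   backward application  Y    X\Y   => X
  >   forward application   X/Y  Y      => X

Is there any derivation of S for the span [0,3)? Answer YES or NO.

[0,3] S   <
  [0,1] "ate" : S/N
  [1,3] S\(S/N)   <
    [1,2] "today" : PP
    [2,3] "in" : (S\(S/N))\PP

YES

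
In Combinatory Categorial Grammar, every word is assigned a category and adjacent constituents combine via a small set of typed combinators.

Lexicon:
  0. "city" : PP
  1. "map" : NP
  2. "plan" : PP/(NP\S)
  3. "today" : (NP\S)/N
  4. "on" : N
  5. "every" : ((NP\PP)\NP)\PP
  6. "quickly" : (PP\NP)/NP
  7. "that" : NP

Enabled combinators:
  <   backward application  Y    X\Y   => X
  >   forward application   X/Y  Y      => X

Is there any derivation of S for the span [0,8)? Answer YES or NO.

PP NP PP/(NP\S) (NP\S)/N N ((NP\PP)\NP)\PP (PP\NP)/NP NP
CKY chart[0,8] = {PP}; S ∉ chart

NO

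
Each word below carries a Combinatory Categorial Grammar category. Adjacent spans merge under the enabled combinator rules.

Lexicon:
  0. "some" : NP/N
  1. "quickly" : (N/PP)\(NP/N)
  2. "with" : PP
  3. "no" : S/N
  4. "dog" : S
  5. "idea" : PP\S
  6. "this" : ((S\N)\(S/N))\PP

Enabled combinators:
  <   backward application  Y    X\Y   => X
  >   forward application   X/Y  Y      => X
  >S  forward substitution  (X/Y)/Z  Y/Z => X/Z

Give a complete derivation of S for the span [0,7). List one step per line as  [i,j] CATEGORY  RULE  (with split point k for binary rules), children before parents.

[0,1] NP/N  lex  "some"
[1,2] (N/PP)\(NP/N)  lex  "quickly"
[0,2] N/PP  <  k=1
[2,3] PP  lex  "with"
[0,3] N  >  k=2
[3,4] S/N  lex  "no"
[4,5] S  lex  "dog"
[5,6] PP\S  lex  "idea"
[4,6] PP  <  k=5
[6,7] ((S\N)\(S/N))\PP  lex  "this"
[4,7] (S\N)\(S/N)  <  k=6
[3,7] S\N  <  k=4
[0,7] S  <  k=3

[0,7] S   <
  [0,3] N   >
    [0,2] N/PP   <
      [0,1] "some" : NP/N
      [1,2] "quickly" : (N/PP)\(NP/N)
    [2,3] "with" : PP
  [3,7] S\N   <
    [3,4] "no" : S/N
    [4,7] (S\N)\(S/N)   <
      [4,6] PP   <
        [4,5] "dog" : S
        [5,6] "idea" : PP\S
      [6,7] "this" : ((S\N)\(S/N))\PP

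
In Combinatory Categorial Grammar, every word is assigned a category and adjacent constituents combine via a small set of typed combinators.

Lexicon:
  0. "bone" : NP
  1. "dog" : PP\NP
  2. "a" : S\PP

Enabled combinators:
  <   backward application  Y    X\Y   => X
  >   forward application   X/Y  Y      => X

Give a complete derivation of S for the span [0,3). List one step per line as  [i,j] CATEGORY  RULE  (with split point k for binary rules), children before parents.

[0,3] S   <
  [0,2] PP   <
    [0,1] "bone" : NP
    [1,2] "dog" : PP\NP
  [2,3] "a" : S\PP

[0,1] NP  lex  "bone"
[1,2] PP\NP  lex  "dog"
[0,2] PP  <  k=1
[2,3] S\PP  lex  "a"
[0,3] S  <  k=2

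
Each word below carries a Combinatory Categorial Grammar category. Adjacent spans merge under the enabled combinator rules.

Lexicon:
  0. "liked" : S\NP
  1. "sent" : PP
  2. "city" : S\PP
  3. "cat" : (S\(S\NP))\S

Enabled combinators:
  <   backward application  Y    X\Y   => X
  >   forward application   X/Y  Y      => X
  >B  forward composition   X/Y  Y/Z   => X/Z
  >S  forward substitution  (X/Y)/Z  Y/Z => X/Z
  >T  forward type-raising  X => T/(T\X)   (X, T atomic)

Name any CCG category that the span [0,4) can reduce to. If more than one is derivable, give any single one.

S

[0,4] S   <
  [0,1] "liked" : S\NP
  [1,4] S\(S\NP)   <
    [1,3] S   <
      [1,2] "sent" : PP
      [2,3] "city" : S\PP
    [3,4] "cat" : (S\(S\NP))\S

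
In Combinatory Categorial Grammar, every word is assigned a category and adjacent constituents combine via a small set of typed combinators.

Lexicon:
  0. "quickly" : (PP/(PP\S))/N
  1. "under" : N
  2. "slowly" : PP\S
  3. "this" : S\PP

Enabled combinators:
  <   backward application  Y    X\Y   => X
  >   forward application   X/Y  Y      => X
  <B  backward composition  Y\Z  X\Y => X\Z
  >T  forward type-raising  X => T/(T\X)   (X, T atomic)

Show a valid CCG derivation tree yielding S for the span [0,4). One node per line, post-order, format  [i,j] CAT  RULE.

[0,1] (PP/(PP\S))/N  lex  "quickly"
[1,2] N  lex  "under"
[0,2] PP/(PP\S)  >  k=1
[2,3] PP\S  lex  "slowly"
[0,3] PP  >  k=2
[3,4] S\PP  lex  "this"
[0,4] S  <  k=3

[0,4] S   <
  [0,3] PP   >
    [0,2] PP/(PP\S)   >
      [0,1] "quickly" : (PP/(PP\S))/N
      [1,2] "under" : N
    [2,3] "slowly" : PP\S
  [3,4] "this" : S\PP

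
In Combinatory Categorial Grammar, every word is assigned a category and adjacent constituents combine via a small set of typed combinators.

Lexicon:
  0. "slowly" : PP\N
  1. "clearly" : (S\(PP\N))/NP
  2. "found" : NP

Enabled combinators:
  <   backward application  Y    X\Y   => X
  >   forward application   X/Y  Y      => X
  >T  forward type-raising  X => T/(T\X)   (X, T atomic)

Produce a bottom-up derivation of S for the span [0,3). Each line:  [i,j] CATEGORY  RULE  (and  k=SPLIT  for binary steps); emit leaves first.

[0,1] PP\N  lex  "slowly"
[1,2] (S\(PP\N))/NP  lex  "clearly"
[2,3] NP  lex  "found"
[1,3] S\(PP\N)  >  k=2
[0,3] S  <  k=1

[0,3] S   <
  [0,1] "slowly" : PP\N
  [1,3] S\(PP\N)   >
    [1,2] "clearly" : (S\(PP\N))/NP
    [2,3] "found" : NP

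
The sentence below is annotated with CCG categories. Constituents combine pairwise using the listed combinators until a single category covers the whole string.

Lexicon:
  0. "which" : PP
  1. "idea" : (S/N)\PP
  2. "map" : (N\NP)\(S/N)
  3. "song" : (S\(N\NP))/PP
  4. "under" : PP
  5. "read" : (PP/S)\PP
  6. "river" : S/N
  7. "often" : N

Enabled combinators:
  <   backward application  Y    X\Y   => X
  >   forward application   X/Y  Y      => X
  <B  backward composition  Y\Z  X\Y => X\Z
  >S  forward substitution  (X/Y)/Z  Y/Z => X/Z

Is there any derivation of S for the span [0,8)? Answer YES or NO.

YES

[0,8] S   <
  [0,3] N\NP   <
    [0,2] S/N   <
      [0,1] "which" : PP
      [1,2] "idea" : (S/N)\PP
    [2,3] "map" : (N\NP)\(S/N)
  [3,8] S\(N\NP)   >
    [3,4] "song" : (S\(N\NP))/PP
    [4,8] PP   >
      [4,6] PP/S   <
        [4,5] "under" : PP
        [5,6] "read" : (PP/S)\PP
      [6,8] S   >
        [6,7] "river" : S/N
        [7,8] "often" : N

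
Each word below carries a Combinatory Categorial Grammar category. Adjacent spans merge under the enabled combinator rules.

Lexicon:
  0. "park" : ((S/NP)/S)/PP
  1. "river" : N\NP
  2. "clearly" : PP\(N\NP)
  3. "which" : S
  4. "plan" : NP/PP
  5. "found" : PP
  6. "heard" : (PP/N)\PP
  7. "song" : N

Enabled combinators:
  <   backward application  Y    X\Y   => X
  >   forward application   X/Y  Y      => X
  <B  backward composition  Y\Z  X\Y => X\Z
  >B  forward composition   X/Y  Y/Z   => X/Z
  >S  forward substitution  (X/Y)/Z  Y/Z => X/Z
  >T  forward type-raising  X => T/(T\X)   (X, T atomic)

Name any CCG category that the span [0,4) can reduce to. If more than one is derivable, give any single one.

[0,8] S   >
  [0,4] S/NP   >
    [0,3] (S/NP)/S   >
      [0,1] "park" : ((S/NP)/S)/PP
      [1,3] PP   <
        [1,2] "river" : N\NP
        [2,3] "clearly" : PP\(N\NP)
    [3,4] "which" : S
  [4,8] NP   >
    [4,5] "plan" : NP/PP
    [5,8] PP   >
      [5,7] PP/N   <
        [5,6] "found" : PP
        [6,7] "heard" : (PP/N)\PP
      [7,8] "song" : N

S/NP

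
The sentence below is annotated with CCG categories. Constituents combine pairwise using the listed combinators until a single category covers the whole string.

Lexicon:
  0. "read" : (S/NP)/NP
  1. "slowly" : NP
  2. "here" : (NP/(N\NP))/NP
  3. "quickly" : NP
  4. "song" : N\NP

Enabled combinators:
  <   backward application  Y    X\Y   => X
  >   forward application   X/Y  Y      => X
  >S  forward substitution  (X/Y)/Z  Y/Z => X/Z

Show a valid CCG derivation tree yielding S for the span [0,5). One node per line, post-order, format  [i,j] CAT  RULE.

[0,1] (S/NP)/NP  lex  "read"
[1,2] NP  lex  "slowly"
[0,2] S/NP  >  k=1
[2,3] (NP/(N\NP))/NP  lex  "here"
[3,4] NP  lex  "quickly"
[2,4] NP/(N\NP)  >  k=3
[4,5] N\NP  lex  "song"
[2,5] NP  >  k=4
[0,5] S  >  k=2

[0,5] S   >
  [0,2] S/NP   >
    [0,1] "read" : (S/NP)/NP
    [1,2] "slowly" : NP
  [2,5] NP   >
    [2,4] NP/(N\NP)   >
      [2,3] "here" : (NP/(N\NP))/NP
      [3,4] "quickly" : NP
    [4,5] "song" : N\NP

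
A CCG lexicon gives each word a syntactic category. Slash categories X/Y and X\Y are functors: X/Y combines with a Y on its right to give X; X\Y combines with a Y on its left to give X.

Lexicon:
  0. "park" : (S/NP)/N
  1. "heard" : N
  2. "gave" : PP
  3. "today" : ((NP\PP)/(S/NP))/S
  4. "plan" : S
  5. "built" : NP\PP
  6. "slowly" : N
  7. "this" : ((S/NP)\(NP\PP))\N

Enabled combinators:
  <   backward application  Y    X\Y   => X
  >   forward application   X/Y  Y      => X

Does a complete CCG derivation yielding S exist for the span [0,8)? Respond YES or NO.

[0,8] S   >
  [0,2] S/NP   >
    [0,1] "park" : (S/NP)/N
    [1,2] "heard" : N
  [2,8] NP   <
    [2,3] "gave" : PP
    [3,8] NP\PP   >
      [3,5] (NP\PP)/(S/NP)   >
        [3,4] "today" : ((NP\PP)/(S/NP))/S
        [4,5] "plan" : S
      [5,8] S/NP   <
        [5,6] "built" : NP\PP
        [6,8] (S/NP)\(NP\PP)   <
          [6,7] "slowly" : N
          [7,8] "this" : ((S/NP)\(NP\PP))\N

YES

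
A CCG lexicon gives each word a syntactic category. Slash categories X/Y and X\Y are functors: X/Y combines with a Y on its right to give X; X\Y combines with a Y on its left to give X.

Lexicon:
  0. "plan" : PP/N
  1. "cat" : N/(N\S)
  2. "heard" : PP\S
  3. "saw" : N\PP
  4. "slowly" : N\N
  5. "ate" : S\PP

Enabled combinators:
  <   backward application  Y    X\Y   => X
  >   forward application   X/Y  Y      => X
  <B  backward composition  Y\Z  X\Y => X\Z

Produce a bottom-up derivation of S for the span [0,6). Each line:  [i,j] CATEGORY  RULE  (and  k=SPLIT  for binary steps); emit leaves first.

[0,1] PP/N  lex  "plan"
[1,2] N/(N\S)  lex  "cat"
[2,3] PP\S  lex  "heard"
[3,4] N\PP  lex  "saw"
[2,4] N\S  <B  k=3
[4,5] N\N  lex  "slowly"
[2,5] N\S  <B  k=4
[1,5] N  >  k=2
[0,5] PP  >  k=1
[5,6] S\PP  lex  "ate"
[0,6] S  <  k=5

[0,6] S   <
  [0,5] PP   >
    [0,1] "plan" : PP/N
    [1,5] N   >
      [1,2] "cat" : N/(N\S)
      [2,5] N\S   <B
        [2,4] N\S   <B
          [2,3] "heard" : PP\S
          [3,4] "saw" : N\PP
        [4,5] "slowly" : N\N
  [5,6] "ate" : S\PP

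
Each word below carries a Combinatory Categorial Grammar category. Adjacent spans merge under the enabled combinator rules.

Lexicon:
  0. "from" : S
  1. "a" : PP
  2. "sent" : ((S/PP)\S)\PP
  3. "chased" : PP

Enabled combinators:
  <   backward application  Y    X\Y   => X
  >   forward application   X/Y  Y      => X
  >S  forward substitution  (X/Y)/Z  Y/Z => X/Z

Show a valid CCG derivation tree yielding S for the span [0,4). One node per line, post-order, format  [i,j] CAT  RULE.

[0,4] S   >
  [0,3] S/PP   <
    [0,1] "from" : S
    [1,3] (S/PP)\S   <
      [1,2] "a" : PP
      [2,3] "sent" : ((S/PP)\S)\PP
  [3,4] "chased" : PP

[0,1] S  lex  "from"
[1,2] PP  lex  "a"
[2,3] ((S/PP)\S)\PP  lex  "sent"
[1,3] (S/PP)\S  <  k=2
[0,3] S/PP  <  k=1
[3,4] PP  lex  "chased"
[0,4] S  >  k=3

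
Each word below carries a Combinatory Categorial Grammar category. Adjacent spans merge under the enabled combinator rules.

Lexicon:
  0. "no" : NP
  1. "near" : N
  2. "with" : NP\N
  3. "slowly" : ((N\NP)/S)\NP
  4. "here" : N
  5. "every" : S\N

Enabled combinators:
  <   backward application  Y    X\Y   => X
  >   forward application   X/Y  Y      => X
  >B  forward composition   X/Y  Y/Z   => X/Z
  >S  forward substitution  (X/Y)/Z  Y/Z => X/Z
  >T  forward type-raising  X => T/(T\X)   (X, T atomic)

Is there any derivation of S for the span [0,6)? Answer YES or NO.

NP N NP\N ((N\NP)/S)\NP N S\N
CKY chart[0,6] = {N, N/(N\N), N/(S\S), NP/(NP\N), PP/(PP\N), S/(S\N)}; S ∉ chart

NO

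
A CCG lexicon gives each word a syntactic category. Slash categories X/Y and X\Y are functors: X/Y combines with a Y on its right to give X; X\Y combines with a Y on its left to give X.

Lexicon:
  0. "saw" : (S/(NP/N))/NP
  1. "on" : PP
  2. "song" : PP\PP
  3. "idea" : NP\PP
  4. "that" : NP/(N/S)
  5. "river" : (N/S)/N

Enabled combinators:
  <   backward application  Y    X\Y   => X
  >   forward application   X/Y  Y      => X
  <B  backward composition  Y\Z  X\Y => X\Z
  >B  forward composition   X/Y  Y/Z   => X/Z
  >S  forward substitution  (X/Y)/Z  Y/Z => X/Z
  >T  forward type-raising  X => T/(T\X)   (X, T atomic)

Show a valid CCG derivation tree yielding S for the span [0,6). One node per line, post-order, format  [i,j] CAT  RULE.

[0,6] S   >
  [0,4] S/(NP/N)   >
    [0,1] "saw" : (S/(NP/N))/NP
    [1,4] NP   >
      [1,2] NP/(NP\PP)   >T
        [1,2] "on" : PP
      [2,4] NP\PP   <B
        [2,3] "song" : PP\PP
        [3,4] "idea" : NP\PP
  [4,6] NP/N   >B
    [4,5] "that" : NP/(N/S)
    [5,6] "river" : (N/S)/N

[0,1] (S/(NP/N))/NP  lex  "saw"
[1,2] PP  lex  "on"
[1,2] NP/(NP\PP)  >T
[2,3] PP\PP  lex  "song"
[3,4] NP\PP  lex  "idea"
[2,4] NP\PP  <B  k=3
[1,4] NP  >  k=2
[0,4] S/(NP/N)  >  k=1
[4,5] NP/(N/S)  lex  "that"
[5,6] (N/S)/N  lex  "river"
[4,6] NP/N  >B  k=5
[0,6] S  >  k=4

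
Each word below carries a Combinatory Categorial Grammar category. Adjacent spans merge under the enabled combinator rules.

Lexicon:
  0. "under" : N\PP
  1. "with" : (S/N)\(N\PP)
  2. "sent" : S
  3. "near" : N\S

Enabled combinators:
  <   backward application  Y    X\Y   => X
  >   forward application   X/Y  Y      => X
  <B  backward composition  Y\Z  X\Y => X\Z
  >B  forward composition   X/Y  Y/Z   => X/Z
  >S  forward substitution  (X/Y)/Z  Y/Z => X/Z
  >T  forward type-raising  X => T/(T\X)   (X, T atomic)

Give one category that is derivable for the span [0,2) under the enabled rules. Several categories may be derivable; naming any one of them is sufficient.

[0,4] S   >
  [0,2] S/N   <
    [0,1] "under" : N\PP
    [1,2] "with" : (S/N)\(N\PP)
  [2,4] N   >
    [2,3] N/(N\S)   >T
      [2,3] "sent" : S
    [3,4] "near" : N\S

S/N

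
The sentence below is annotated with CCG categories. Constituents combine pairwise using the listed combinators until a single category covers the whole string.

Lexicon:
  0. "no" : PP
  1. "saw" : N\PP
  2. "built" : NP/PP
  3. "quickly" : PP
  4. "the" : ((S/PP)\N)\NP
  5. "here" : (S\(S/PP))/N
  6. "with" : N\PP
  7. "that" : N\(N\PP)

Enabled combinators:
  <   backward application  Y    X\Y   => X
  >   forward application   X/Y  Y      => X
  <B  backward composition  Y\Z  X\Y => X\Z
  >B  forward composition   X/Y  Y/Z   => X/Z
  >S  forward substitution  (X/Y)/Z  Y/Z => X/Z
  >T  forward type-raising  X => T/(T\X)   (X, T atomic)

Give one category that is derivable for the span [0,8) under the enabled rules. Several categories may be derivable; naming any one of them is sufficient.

[0,8] S   <
  [0,5] S/PP   <
    [0,2] N   <
      [0,1] "no" : PP
      [1,2] "saw" : N\PP
    [2,5] (S/PP)\N   <
      [2,4] NP   >
        [2,3] "built" : NP/PP
        [3,4] "quickly" : PP
      [4,5] "the" : ((S/PP)\N)\NP
  [5,8] S\(S/PP)   >
    [5,6] "here" : (S\(S/PP))/N
    [6,8] N   <
      [6,7] "with" : N\PP
      [7,8] "that" : N\(N\PP)

S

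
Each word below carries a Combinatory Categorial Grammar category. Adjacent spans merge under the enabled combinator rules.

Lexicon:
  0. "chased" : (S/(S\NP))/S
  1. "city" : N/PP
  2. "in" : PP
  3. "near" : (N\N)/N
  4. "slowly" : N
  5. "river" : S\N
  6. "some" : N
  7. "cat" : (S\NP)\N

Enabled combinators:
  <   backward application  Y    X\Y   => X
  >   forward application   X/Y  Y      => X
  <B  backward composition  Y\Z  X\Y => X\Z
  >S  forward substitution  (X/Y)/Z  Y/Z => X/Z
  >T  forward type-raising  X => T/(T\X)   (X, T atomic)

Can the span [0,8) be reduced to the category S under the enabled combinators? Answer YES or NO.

[0,8] S   >
  [0,6] S/(S\NP)   >
    [0,1] "chased" : (S/(S\NP))/S
    [1,6] S   <
      [1,3] N   >
        [1,2] "city" : N/PP
        [2,3] "in" : PP
      [3,6] S\N   <B
        [3,5] N\N   >
          [3,4] "near" : (N\N)/N
          [4,5] "slowly" : N
        [5,6] "river" : S\N
  [6,8] S\NP   <
    [6,7] "some" : N
    [7,8] "cat" : (S\NP)\N

YES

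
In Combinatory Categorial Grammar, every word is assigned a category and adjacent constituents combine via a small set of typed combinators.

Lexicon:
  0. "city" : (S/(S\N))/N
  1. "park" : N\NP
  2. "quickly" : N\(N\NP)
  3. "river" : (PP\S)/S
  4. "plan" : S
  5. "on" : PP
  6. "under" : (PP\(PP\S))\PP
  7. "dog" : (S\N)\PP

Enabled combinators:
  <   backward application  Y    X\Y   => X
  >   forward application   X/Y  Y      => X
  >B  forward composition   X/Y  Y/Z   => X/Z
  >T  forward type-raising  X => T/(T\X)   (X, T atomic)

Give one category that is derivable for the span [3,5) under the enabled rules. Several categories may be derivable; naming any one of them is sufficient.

PP\S

[0,8] S   >
  [0,3] S/(S\N)   >
    [0,1] "city" : (S/(S\N))/N
    [1,3] N   <
      [1,2] "park" : N\NP
      [2,3] "quickly" : N\(N\NP)
  [3,8] S\N   <
    [3,7] PP   <
      [3,5] PP\S   >
        [3,4] "river" : (PP\S)/S
        [4,5] "plan" : S
      [5,7] PP\(PP\S)   <
        [5,6] "on" : PP
        [6,7] "under" : (PP\(PP\S))\PP
    [7,8] "dog" : (S\N)\PP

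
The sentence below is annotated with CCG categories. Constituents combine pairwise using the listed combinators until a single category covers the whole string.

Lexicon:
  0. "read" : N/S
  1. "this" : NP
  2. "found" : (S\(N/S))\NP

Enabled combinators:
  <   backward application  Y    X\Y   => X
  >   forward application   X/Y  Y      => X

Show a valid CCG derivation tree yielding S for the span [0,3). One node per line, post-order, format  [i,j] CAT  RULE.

[0,1] N/S  lex  "read"
[1,2] NP  lex  "this"
[2,3] (S\(N/S))\NP  lex  "found"
[1,3] S\(N/S)  <  k=2
[0,3] S  <  k=1

[0,3] S   <
  [0,1] "read" : N/S
  [1,3] S\(N/S)   <
    [1,2] "this" : NP
    [2,3] "found" : (S\(N/S))\NP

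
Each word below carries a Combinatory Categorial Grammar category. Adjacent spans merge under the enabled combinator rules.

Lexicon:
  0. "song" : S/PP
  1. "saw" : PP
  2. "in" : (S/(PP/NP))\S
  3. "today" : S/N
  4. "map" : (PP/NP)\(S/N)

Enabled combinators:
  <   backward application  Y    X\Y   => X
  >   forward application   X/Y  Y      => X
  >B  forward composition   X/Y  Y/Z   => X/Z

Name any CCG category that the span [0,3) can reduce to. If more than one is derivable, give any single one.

[0,5] S   >
  [0,3] S/(PP/NP)   <
    [0,2] S   >
      [0,1] "song" : S/PP
      [1,2] "saw" : PP
    [2,3] "in" : (S/(PP/NP))\S
  [3,5] PP/NP   <
    [3,4] "today" : S/N
    [4,5] "map" : (PP/NP)\(S/N)

S/(PP/NP)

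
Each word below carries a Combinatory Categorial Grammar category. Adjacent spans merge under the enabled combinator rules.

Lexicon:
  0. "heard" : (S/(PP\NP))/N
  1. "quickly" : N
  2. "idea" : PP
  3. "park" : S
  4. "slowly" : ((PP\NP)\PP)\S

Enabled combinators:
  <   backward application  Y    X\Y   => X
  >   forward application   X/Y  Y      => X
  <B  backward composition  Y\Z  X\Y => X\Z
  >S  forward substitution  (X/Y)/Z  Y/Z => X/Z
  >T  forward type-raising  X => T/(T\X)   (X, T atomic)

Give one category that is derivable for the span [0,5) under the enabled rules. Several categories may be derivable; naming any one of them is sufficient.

[0,5] S   >
  [0,2] S/(PP\NP)   >
    [0,1] "heard" : (S/(PP\NP))/N
    [1,2] "quickly" : N
  [2,5] PP\NP   <
    [2,3] "idea" : PP
    [3,5] (PP\NP)\PP   <
      [3,4] "park" : S
      [4,5] "slowly" : ((PP\NP)\PP)\S

S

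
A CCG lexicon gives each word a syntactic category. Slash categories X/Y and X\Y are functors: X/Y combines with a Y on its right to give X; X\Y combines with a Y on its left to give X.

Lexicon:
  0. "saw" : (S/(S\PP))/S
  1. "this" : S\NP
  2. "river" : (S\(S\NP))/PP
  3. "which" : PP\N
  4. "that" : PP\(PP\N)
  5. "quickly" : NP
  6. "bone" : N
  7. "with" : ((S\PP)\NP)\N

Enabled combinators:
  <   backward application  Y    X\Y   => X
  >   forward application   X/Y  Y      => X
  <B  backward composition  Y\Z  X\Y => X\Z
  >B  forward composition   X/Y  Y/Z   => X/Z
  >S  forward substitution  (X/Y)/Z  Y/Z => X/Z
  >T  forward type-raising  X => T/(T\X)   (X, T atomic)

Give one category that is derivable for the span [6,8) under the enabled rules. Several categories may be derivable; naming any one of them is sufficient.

[0,8] S   >
  [0,5] S/(S\PP)   >
    [0,1] "saw" : (S/(S\PP))/S
    [1,5] S   <
      [1,2] "this" : S\NP
      [2,5] S\(S\NP)   >
        [2,3] "river" : (S\(S\NP))/PP
        [3,5] PP   <
          [3,4] "which" : PP\N
          [4,5] "that" : PP\(PP\N)
  [5,8] S\PP   <
    [5,6] "quickly" : NP
    [6,8] (S\PP)\NP   <
      [6,7] "bone" : N
      [7,8] "with" : ((S\PP)\NP)\N

(S\PP)\NP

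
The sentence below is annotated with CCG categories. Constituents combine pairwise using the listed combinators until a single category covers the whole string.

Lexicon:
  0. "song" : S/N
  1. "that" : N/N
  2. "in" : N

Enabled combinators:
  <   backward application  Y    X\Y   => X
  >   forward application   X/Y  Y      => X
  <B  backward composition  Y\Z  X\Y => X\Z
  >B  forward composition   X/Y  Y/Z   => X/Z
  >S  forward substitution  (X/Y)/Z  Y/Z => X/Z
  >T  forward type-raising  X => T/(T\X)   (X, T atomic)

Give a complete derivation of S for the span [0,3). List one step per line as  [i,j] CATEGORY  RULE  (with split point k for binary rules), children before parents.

[0,3] S   >
  [0,2] S/N   >B
    [0,1] "song" : S/N
    [1,2] "that" : N/N
  [2,3] "in" : N

[0,1] S/N  lex  "song"
[1,2] N/N  lex  "that"
[0,2] S/N  >B  k=1
[2,3] N  lex  "in"
[0,3] S  >  k=2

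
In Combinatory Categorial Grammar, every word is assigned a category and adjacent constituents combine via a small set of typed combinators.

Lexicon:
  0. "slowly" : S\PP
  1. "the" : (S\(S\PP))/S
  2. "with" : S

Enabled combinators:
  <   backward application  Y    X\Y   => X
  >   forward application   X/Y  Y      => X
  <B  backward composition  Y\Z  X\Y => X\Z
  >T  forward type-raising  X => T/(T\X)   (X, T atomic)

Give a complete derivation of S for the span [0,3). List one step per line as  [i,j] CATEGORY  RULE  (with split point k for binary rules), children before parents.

[0,1] S\PP  lex  "slowly"
[1,2] (S\(S\PP))/S  lex  "the"
[2,3] S  lex  "with"
[1,3] S\(S\PP)  >  k=2
[0,3] S  <  k=1

[0,3] S   <
  [0,1] "slowly" : S\PP
  [1,3] S\(S\PP)   >
    [1,2] "the" : (S\(S\PP))/S
    [2,3] "with" : S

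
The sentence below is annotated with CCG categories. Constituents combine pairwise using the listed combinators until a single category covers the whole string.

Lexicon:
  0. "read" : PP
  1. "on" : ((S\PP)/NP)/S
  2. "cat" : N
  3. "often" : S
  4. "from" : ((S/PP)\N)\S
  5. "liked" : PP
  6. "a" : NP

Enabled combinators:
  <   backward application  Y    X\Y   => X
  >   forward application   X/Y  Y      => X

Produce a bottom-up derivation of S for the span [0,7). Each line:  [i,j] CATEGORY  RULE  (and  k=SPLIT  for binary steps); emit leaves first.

[0,1] PP  lex  "read"
[1,2] ((S\PP)/NP)/S  lex  "on"
[2,3] N  lex  "cat"
[3,4] S  lex  "often"
[4,5] ((S/PP)\N)\S  lex  "from"
[3,5] (S/PP)\N  <  k=4
[2,5] S/PP  <  k=3
[5,6] PP  lex  "liked"
[2,6] S  >  k=5
[1,6] (S\PP)/NP  >  k=2
[6,7] NP  lex  "a"
[1,7] S\PP  >  k=6
[0,7] S  <  k=1

[0,7] S   <
  [0,1] "read" : PP
  [1,7] S\PP   >
    [1,6] (S\PP)/NP   >
      [1,2] "on" : ((S\PP)/NP)/S
      [2,6] S   >
        [2,5] S/PP   <
          [2,3] "cat" : N
          [3,5] (S/PP)\N   <
            [3,4] "often" : S
            [4,5] "from" : ((S/PP)\N)\S
        [5,6] "liked" : PP
    [6,7] "a" : NP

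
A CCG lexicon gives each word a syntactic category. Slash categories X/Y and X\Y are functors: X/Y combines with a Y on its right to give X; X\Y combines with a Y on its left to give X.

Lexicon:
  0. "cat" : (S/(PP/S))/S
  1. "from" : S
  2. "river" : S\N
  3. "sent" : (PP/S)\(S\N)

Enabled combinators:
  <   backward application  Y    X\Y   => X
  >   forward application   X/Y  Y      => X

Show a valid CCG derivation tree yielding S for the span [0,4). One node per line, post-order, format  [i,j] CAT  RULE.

[0,1] (S/(PP/S))/S  lex  "cat"
[1,2] S  lex  "from"
[0,2] S/(PP/S)  >  k=1
[2,3] S\N  lex  "river"
[3,4] (PP/S)\(S\N)  lex  "sent"
[2,4] PP/S  <  k=3
[0,4] S  >  k=2

[0,4] S   >
  [0,2] S/(PP/S)   >
    [0,1] "cat" : (S/(PP/S))/S
    [1,2] "from" : S
  [2,4] PP/S   <
    [2,3] "river" : S\N
    [3,4] "sent" : (PP/S)\(S\N)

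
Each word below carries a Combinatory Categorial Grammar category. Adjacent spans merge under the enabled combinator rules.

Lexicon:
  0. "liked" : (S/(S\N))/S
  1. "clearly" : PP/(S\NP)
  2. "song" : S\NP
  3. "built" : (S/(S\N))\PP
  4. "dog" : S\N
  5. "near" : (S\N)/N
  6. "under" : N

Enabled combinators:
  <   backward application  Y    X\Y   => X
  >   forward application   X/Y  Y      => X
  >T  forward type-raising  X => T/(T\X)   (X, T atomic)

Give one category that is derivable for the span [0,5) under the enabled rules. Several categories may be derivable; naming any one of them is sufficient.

S/(S\N)

[0,7] S   >
  [0,5] S/(S\N)   >
    [0,1] "liked" : (S/(S\N))/S
    [1,5] S   >
      [1,4] S/(S\N)   <
        [1,3] PP   >
          [1,2] "clearly" : PP/(S\NP)
          [2,3] "song" : S\NP
        [3,4] "built" : (S/(S\N))\PP
      [4,5] "dog" : S\N
  [5,7] S\N   >
    [5,6] "near" : (S\N)/N
    [6,7] "under" : N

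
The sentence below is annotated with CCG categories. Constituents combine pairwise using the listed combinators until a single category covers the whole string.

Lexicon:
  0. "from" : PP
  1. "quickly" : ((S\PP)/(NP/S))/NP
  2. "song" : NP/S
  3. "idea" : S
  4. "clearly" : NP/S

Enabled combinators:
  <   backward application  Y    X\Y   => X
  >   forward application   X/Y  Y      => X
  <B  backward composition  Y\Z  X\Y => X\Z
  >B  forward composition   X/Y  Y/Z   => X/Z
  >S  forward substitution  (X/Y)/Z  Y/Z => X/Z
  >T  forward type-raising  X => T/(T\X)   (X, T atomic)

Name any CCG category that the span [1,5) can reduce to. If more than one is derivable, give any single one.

[0,5] S   >
  [0,1] S/(S\PP)   >T
    [0,1] "from" : PP
  [1,5] S\PP   >
    [1,4] (S\PP)/(NP/S)   >
      [1,2] "quickly" : ((S\PP)/(NP/S))/NP
      [2,4] NP   >
        [2,3] "song" : NP/S
        [3,4] "idea" : S
    [4,5] "clearly" : NP/S

S\PP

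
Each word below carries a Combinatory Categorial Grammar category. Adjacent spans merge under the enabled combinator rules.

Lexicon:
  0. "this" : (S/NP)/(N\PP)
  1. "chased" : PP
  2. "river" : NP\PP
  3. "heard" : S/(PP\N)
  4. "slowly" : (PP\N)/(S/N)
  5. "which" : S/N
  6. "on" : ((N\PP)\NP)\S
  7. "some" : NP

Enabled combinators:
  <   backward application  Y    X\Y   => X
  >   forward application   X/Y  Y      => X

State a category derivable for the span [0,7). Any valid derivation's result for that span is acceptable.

[0,8] S   >
  [0,7] S/NP   >
    [0,1] "this" : (S/NP)/(N\PP)
    [1,7] N\PP   <
      [1,3] NP   <
        [1,2] "chased" : PP
        [2,3] "river" : NP\PP
      [3,7] (N\PP)\NP   <
        [3,6] S   >
          [3,4] "heard" : S/(PP\N)
          [4,6] PP\N   >
            [4,5] "slowly" : (PP\N)/(S/N)
            [5,6] "which" : S/N
        [6,7] "on" : ((N\PP)\NP)\S
  [7,8] "some" : NP

S/NP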